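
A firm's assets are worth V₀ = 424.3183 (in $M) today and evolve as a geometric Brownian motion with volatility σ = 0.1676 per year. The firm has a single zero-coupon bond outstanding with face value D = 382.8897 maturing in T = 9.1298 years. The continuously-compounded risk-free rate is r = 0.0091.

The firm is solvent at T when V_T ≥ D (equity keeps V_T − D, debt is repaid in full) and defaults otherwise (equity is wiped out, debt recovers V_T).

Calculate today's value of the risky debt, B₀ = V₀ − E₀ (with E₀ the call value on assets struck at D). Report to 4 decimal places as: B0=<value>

Apply the equity-as-call identities (strike 382.8897, horizon 9.1298 years):
d₁ = [ln(V₀/D) + (r + σ²/2)T] / (σ√T)
   = [ln(424.3183/382.8897) + (0.0091 + 0.5·0.1676²)·9.1298] / (0.1676·√9.1298)
   = [0.102737 + 0.211308] / 0.506413 = 0.620137
d₂ = d₁ − σ√T = 0.620137 − 0.506413 = 0.113724
N(d₁) = 0.732416,  N(d₂) = 0.545272,  e^(−rT) = 0.920276
E₀ = V₀·N(d₁) − D·e^(−rT)·N(d₂)
   = 424.3183·0.732416 − 382.8897·0.920276·0.545272 = 118.643245
B₀ = V₀ − E₀ = 424.3183 − 118.643245 = 305.675055

B0=305.6751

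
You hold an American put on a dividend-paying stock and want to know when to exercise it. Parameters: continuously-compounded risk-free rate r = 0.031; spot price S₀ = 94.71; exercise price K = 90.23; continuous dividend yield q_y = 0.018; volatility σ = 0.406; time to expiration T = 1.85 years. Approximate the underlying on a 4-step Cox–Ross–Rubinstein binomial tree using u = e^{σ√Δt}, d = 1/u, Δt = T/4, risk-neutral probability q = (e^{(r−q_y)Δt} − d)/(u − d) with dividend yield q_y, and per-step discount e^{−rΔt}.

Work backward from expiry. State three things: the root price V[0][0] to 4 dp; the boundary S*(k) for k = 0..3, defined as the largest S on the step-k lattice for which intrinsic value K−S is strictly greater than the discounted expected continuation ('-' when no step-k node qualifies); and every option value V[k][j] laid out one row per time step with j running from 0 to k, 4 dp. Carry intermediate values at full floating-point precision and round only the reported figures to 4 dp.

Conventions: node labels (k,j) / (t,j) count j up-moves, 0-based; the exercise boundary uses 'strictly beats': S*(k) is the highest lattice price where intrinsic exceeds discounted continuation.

params: Δt=0.46250 u=1.31799 d=0.75873 q=0.44219 e^(-rΔt)=0.98576
t_4 payoffs: 58.8434 35.7082 0.0000 0.0000 0.0000
t_3: node(3,0) S=41.3673 payoff=48.8627 vs cont=47.9212 → 48.8627 [stop]  node(3,1) S=71.8593 payoff=18.3707 vs cont=19.6348 → 19.6348 [wait]  node(3,2) S=124.8271 payoff=0.0000 vs cont=0.0000 → 0.0000 [wait]  node(3,3) S=216.8377 payoff=0.0000 vs cont=0.0000 → 0.0000 [wait]  ⇒ S*(3)=41.3673
t_2: node(2,0) S=54.5218 payoff=35.7082 vs cont=35.4268 → 35.7082 [stop]  node(2,1) S=94.7100 payoff=0.0000 vs cont=10.7966 → 10.7966 [wait]  node(2,2) S=164.5212 payoff=0.0000 vs cont=0.0000 → 0.0000 [wait]  ⇒ S*(2)=54.5218
t_1: node(1,0) S=71.8593 payoff=18.3707 vs cont=24.3410 → 24.3410 [wait]  node(1,1) S=124.8271 payoff=0.0000 vs cont=5.9367 → 5.9367 [wait]  ⇒ S*(1)=-
t_0: node(0,0) S=94.7100 payoff=0.0000 vs cont=15.9722 → 15.9722 [wait]  ⇒ S*(0)=-

price = 15.9722
boundary = - - 54.5218 41.3673
tree:
15.9722
24.3410 5.9367
35.7082 10.7966 0.0000
48.8627 19.6348 0.0000 0.0000
58.8434 35.7082 0.0000 0.0000 0.0000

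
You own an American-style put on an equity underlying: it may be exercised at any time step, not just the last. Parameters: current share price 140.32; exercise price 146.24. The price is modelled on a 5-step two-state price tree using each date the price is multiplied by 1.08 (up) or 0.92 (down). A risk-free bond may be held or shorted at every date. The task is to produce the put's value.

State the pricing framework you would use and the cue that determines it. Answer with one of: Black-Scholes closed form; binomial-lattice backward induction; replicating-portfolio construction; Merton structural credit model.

framework: binomial-lattice backward induction

Key observation: an American put (K = 146.24, S₀ = 140.32) on a 5-date tree has no closed form — the optimal stopping decision is embedded and must be resolved recursively from expiry.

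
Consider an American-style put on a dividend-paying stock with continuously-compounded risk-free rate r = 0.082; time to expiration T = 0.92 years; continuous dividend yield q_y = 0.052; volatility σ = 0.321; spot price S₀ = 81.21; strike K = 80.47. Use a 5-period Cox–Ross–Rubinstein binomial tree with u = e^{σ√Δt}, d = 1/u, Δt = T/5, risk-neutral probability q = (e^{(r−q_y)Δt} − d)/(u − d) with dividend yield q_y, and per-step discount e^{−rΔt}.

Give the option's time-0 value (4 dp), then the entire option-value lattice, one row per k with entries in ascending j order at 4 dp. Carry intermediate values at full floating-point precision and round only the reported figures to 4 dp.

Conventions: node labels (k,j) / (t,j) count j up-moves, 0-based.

Δt=0.18400, u=1.14762, d=0.87137, q=0.48567, disc=e^(-rΔt)=0.98503
k=5 terminal: V=max(K-S,0) → 39.6746 26.7408 9.7064 0.0000 0.0000 0.0000
k=4: j=0 S=46.8178 intr=33.6522 cont=32.8930 V=33.6522[EX]; j=1 S=61.6610 intr=18.8090 cont=18.1912 V=18.8090[EX]; j=2 S=81.2100 intr=0.0000 cont=4.9176 V=4.9176[hold]; j=3 S=106.9569 intr=0.0000 cont=0.0000 V=0.0000[hold]; j=4 S=140.8666 intr=0.0000 cont=0.0000 V=0.0000[hold]
k=3: j=0 S=53.7292 intr=26.7408 cont=26.0474 V=26.7408[EX]; j=1 S=70.7636 intr=9.7064 cont=11.8818 V=11.8818[hold]; j=2 S=93.1985 intr=0.0000 cont=2.4914 V=2.4914[hold]; j=3 S=122.7463 intr=0.0000 cont=0.0000 V=0.0000[hold]
k=2: j=0 S=61.6610 intr=18.8090 cont=19.2319 V=19.2319[hold]; j=1 S=81.2100 intr=0.0000 cont=7.2115 V=7.2115[hold]; j=2 S=106.9569 intr=0.0000 cont=1.2622 V=1.2622[hold]
k=1: j=0 S=70.7636 intr=9.7064 cont=13.1934 V=13.1934[hold]; j=1 S=93.1985 intr=0.0000 cont=4.2574 V=4.2574[hold]
k=0: j=0 S=81.2100 intr=0.0000 cont=8.7209 V=8.7209[hold]

price = 8.7209
tree:
8.7209
13.1934 4.2574
19.2319 7.2115 1.2622
26.7408 11.8818 2.4914 0.0000
33.6522 18.8090 4.9176 0.0000 0.0000
39.6746 26.7408 9.7064 0.0000 0.0000 0.0000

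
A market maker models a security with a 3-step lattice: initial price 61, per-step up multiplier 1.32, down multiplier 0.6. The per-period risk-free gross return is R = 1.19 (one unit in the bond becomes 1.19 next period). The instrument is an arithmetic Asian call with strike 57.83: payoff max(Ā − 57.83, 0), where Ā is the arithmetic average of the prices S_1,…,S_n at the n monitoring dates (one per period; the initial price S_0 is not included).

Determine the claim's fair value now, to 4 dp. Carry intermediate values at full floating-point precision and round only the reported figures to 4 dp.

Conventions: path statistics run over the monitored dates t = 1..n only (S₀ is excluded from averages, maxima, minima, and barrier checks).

price = 19.0268

Risk-neutral up-probability p* = (R−d)/(u−d) = (1.19−0.6)/(1.32−0.6) = 0.8194; the claim prices as the p*-weighted sum of path payoffs discounted by R^3.
Enumerate all 2^3 = 8 price paths (U = up ×1.32, D = down ×0.6); each path with k up-moves has probability p*^k·(1−p*)^(3−k).
DDD: Ā=23.9120, payoff=0.0000, prob=0.005886
UDD: Ā=52.6064, payoff=0.0000, prob=0.026714
DUD: Ā=37.9664, payoff=0.0000, prob=0.026714
UUD: Ā=83.5261, payoff=25.6961, prob=0.121241
DDU: Ā=29.1824, payoff=0.0000, prob=0.026714
UDU: Ā=64.2013, payoff=6.3713, prob=0.121241
DUU: Ā=49.5613, payoff=0.0000, prob=0.121241
UUU: Ā=109.0348, payoff=51.2048, prob=0.550248
Price = Σ prob·payoff / R^3 = 32.063234 / 1.685159 = 19.0268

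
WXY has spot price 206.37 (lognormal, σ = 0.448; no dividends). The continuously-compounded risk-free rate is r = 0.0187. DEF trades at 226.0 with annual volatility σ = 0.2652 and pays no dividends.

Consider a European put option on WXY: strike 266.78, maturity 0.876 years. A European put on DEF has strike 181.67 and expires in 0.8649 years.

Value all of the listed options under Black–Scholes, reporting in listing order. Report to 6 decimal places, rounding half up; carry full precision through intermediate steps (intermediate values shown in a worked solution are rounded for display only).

price(WXY put K=266.78) = 73.063011
price(DEF put K=181.67) = 4.509884

[WXY put K=266.78]
σ√T = 0.448·√0.876 = 0.419305
d₁ = (ln(S/K) + (r+σ²/2)T) / (σ√T) = (ln(206.37/266.78) + (0.0187+0.448²/2)·0.876) / 0.419305 = (-0.256754 + 0.104290) / 0.419305 = -0.363611
d₂ = d₁ − σ√T = -0.363611 − 0.419305 = -0.782917
e^{−rT} = 0.983752
N(−d₁) = 0.641926,  N(−d₂) = 0.783162
price = K·e^{−rT}·N(−d₂) − S·N(−d₁) = 205.537264 − 132.474253 = 73.063011
[DEF put K=181.67]
σ√T = 0.2652·√0.8649 = 0.246636
d₁ = (ln(S/K) + (r+σ²/2)T) / (σ√T) = (ln(226.0/181.67) + (0.0187+0.2652²/2)·0.8649) / 0.246636 = (0.218343 + 0.046588) / 0.246636 = 1.074180
d₂ = d₁ − σ√T = 1.074180 − 0.246636 = 0.827544
e^{−rT} = 0.983956
N(−d₁) = 0.141371,  N(−d₂) = 0.203964
price = K·e^{−rT}·N(−d₂) − S·N(−d₁) = 36.459737 − 31.949853 = 4.509884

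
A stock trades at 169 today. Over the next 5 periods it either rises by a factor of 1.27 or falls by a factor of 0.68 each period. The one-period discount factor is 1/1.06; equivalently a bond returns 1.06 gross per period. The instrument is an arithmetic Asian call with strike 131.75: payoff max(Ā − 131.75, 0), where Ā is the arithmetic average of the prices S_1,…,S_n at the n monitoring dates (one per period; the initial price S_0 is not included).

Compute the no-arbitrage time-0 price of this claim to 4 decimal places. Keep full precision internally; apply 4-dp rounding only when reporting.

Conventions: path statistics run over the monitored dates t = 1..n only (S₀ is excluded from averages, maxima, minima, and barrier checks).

Under the martingale measure an up-move has probability p* = 0.6441; value the claim as the probability-weighted average of per-path payoffs, discounted 5 periods at R = 1.06.
Enumerate all 2^5 = 32 price paths (U = up ×1.27, D = down ×0.68); each path with k up-moves has probability p*^k·(1−p*)^(5−k).
DDDDD: Ā=61.3821, payoff=0.0000, prob=0.005713
UDDDD: Ā=114.6401, payoff=0.0000, prob=0.010337
DUDDD: Ā=94.6981, payoff=0.0000, prob=0.010337
UUDDD: Ā=176.8627, payoff=45.1127, prob=0.018705
DDUDD: Ā=81.1376, payoff=0.0000, prob=0.010337
UDUDD: Ā=151.5364, payoff=19.7864, prob=0.018705
DUUDD: Ā=131.5944, payoff=0.0000, prob=0.018705
UUUDD: Ā=245.7718, payoff=114.0218, prob=0.033848
DDDUD: Ā=71.9164, payoff=0.0000, prob=0.010337
UDDUD: Ā=134.3145, payoff=2.5645, prob=0.018705
DUDUD: Ā=114.3725, payoff=0.0000, prob=0.018705
UUDUD: Ā=213.6074, payoff=81.8574, prob=0.033848
DDUUD: Ā=100.8119, payoff=0.0000, prob=0.018705
UDUUD: Ā=188.2810, payoff=56.5310, prob=0.033848
DUUUD: Ā=168.3390, payoff=36.5890, prob=0.033848
UUUUD: Ā=314.3979, payoff=182.6479, prob=0.061248
DDDDU: Ā=65.6460, payoff=0.0000, prob=0.010337
UDDDU: Ā=122.6036, payoff=0.0000, prob=0.018705
DUDDU: Ā=102.6616, payoff=0.0000, prob=0.018705
UUDDU: Ā=191.7355, payoff=59.9855, prob=0.033848
DDUDU: Ā=89.1010, payoff=0.0000, prob=0.018705
UDUDU: Ā=166.4092, payoff=34.6592, prob=0.033848
DUUDU: Ā=146.4672, payoff=14.7172, prob=0.033848
UUUDU: Ā=273.5490, payoff=141.7990, prob=0.061248
DDDUU: Ā=79.8798, payoff=0.0000, prob=0.018705
UDDUU: Ā=149.1873, payoff=17.4373, prob=0.033848
DUDUU: Ā=129.2453, payoff=0.0000, prob=0.033848
UUDUU: Ā=241.3846, payoff=109.6346, prob=0.061248
DDUUU: Ā=115.6847, payoff=0.0000, prob=0.033848
UDUUU: Ā=216.0583, payoff=84.3083, prob=0.061248
DUUUU: Ā=196.1163, payoff=64.3663, prob=0.061248
UUUUU: Ā=366.2759, payoff=234.5259, prob=0.110830
Price = Σ prob·payoff / R^5 = 77.021083 / 1.338226 = 57.5546

price = 57.5546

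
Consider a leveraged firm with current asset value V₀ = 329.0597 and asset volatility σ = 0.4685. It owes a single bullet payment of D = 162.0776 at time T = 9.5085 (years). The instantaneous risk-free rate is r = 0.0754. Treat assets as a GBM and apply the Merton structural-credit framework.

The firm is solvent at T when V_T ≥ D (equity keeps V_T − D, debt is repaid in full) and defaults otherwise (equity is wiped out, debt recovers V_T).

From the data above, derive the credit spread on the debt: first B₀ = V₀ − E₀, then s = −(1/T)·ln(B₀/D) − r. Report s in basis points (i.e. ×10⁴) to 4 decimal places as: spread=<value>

Apply the equity-as-call identities (strike 162.0776, horizon 9.5085 years):
d₁ = [ln(V₀/D) + (r + σ²/2)T] / (σ√T)
   = [ln(329.0597/162.0776) + (0.0754 + 0.5·0.4685²)·9.5085] / (0.4685·√9.5085)
   = [0.708164 + 1.760462] / 1.444660 = 1.708794
d₂ = d₁ − σ√T = 1.708794 − 1.444660 = 0.264134
N(d₁) = 0.956255,  N(d₂) = 0.604162,  e^(−rT) = 0.488244
E₀ = V₀·N(d₁) − D·e^(−rT)·N(d₂)
   = 329.0597·0.956255 − 162.0776·0.488244·0.604162 = 266.855791
B₀ = V₀ − E₀ = 329.0597 − 266.855791 = 62.203909
spread = −(1/T)·ln(B₀/D) − r = −(1/9.5085)·ln(62.203909/162.0776) − 0.0754 = 0.02531593
in basis points: 0.02531593 × 10⁴ = 253.1593 bp

spread=253.1593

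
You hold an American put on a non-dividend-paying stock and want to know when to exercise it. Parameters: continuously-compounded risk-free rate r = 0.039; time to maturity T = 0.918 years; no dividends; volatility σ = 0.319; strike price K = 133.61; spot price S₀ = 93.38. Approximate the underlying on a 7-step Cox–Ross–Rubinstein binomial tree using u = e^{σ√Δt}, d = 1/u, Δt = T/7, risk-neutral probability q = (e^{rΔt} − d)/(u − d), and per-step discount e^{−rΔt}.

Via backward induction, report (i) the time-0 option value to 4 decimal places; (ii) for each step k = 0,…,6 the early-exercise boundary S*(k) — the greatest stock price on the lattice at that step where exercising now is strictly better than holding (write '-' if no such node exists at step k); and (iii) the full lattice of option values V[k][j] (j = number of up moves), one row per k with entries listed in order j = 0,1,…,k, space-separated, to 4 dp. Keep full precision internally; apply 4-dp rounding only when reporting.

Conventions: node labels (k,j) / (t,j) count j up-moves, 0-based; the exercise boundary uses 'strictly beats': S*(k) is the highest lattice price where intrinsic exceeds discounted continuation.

price = 40.3133
boundary = - 83.1924 93.3800 83.1924 93.3800 104.8152 117.6507
tree:
40.3133
50.4176 30.3534
59.4938 40.2300 20.5239
67.5798 50.4176 29.4352 11.5838
74.7836 59.4938 40.2300 18.6530 4.4430
81.2015 67.5798 50.4176 28.7948 8.4293 0.3944
86.9192 74.7836 59.4938 40.2300 15.9593 0.7824 0.0000
92.0131 81.2015 67.5798 50.4176 28.7948 1.5519 0.0000 0.0000

params: Δt=0.13114 u=1.12246 d=0.89090 q=0.49330 e^(-rΔt)=0.99490
t_7 payoffs: 92.0131 81.2015 67.5798 50.4176 28.7948 1.5519 0.0000 0.0000
t_6: node(6,0) S=46.6908 payoff=86.9192 vs cont=86.2376 → 86.9192 [stop]  node(6,1) S=58.8264 payoff=74.7836 vs cont=74.1020 → 74.7836 [stop]  node(6,2) S=74.1162 payoff=59.4938 vs cont=58.8122 → 59.4938 [stop]  node(6,3) S=93.3800 payoff=40.2300 vs cont=39.5484 → 40.2300 [stop]  node(6,4) S=117.6507 payoff=15.9593 vs cont=15.2777 → 15.9593 [stop]  node(6,5) S=148.2297 payoff=0.0000 vs cont=0.7824 → 0.7824 [wait]  node(6,6) S=186.7567 payoff=0.0000 vs cont=0.0000 → 0.0000 [wait]  ⇒ S*(6)=117.6507
t_5: node(5,0) S=52.4085 payoff=81.2015 vs cont=80.5199 → 81.2015 [stop]  node(5,1) S=66.0302 payoff=67.5798 vs cont=66.8982 → 67.5798 [stop]  node(5,2) S=83.1924 payoff=50.4176 vs cont=49.7360 → 50.4176 [stop]  node(5,3) S=104.8152 payoff=28.7948 vs cont=28.1132 → 28.7948 [stop]  node(5,4) S=132.0581 payoff=1.5519 vs cont=8.4293 → 8.4293 [wait]  node(5,5) S=166.3818 payoff=0.0000 vs cont=0.3944 → 0.3944 [wait]  ⇒ S*(5)=104.8152
t_4: node(4,0) S=58.8264 payoff=74.7836 vs cont=74.1020 → 74.7836 [stop]  node(4,1) S=74.1162 payoff=59.4938 vs cont=58.8122 → 59.4938 [stop]  node(4,2) S=93.3800 payoff=40.2300 vs cont=39.5484 → 40.2300 [stop]  node(4,3) S=117.6507 payoff=15.9593 vs cont=18.6530 → 18.6530 [wait]  node(4,4) S=148.2297 payoff=0.0000 vs cont=4.4430 → 4.4430 [wait]  ⇒ S*(4)=93.3800
t_3: node(3,0) S=66.0302 payoff=67.5798 vs cont=66.8982 → 67.5798 [stop]  node(3,1) S=83.1924 payoff=50.4176 vs cont=49.7360 → 50.4176 [stop]  node(3,2) S=104.8152 payoff=28.7948 vs cont=29.4352 → 29.4352 [wait]  node(3,3) S=132.0581 payoff=1.5519 vs cont=11.5838 → 11.5838 [wait]  ⇒ S*(3)=83.1924
t_2: node(2,0) S=74.1162 payoff=59.4938 vs cont=58.8122 → 59.4938 [stop]  node(2,1) S=93.3800 payoff=40.2300 vs cont=39.8627 → 40.2300 [stop]  node(2,2) S=117.6507 payoff=15.9593 vs cont=20.5239 → 20.5239 [wait]  ⇒ S*(2)=93.3800
t_1: node(1,0) S=83.1924 payoff=50.4176 vs cont=49.7360 → 50.4176 [stop]  node(1,1) S=104.8152 payoff=28.7948 vs cont=30.3534 → 30.3534 [wait]  ⇒ S*(1)=83.1924
t_0: node(0,0) S=93.3800 payoff=40.2300 vs cont=40.3133 → 40.3133 [wait]  ⇒ S*(0)=-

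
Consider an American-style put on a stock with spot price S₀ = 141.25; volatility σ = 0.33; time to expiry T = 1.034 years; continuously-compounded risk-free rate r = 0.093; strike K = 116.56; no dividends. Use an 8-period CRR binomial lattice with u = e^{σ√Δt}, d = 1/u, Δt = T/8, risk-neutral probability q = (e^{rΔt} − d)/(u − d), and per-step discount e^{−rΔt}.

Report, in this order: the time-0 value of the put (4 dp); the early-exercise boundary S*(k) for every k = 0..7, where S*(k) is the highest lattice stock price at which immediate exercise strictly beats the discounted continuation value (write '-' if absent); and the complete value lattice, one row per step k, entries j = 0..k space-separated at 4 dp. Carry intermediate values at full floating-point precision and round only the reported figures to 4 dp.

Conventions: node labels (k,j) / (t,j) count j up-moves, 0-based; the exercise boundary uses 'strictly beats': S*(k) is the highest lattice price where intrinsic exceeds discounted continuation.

Δt=0.12925  u=1.12596  d=0.88813  q=0.52122  discount=0.98805
step 8 (expiry): payoffs max(K−S,0) = 61.8845 47.2427 28.6799 5.1461 0.0000 0.0000 0.0000 0.0000 0.0000
step 7: (k=7,j=0): S=61.5626, K−S=54.9974, hold=53.6047 ⇒ V=54.9974 exercise | (k=7,j=1): S=78.0488, K−S=38.5112, hold=37.1185 ⇒ V=38.5112 exercise | (k=7,j=2): S=98.9498, K−S=17.6102, hold=16.2175 ⇒ V=17.6102 exercise | (k=7,j=3): S=125.4481, K−S=0.0000, hold=2.4344 ⇒ V=2.4344 continue | (k=7,j=4): S=159.0424, K−S=0.0000, hold=0.0000 ⇒ V=0.0000 continue | (k=7,j=5): S=201.6331, K−S=0.0000, hold=0.0000 ⇒ V=0.0000 continue | (k=7,j=6): S=255.6294, K−S=0.0000, hold=0.0000 ⇒ V=0.0000 continue | (k=7,j=7): S=324.0856, K−S=0.0000, hold=0.0000 ⇒ V=0.0000 continue  boundary S*=98.9498
step 6: (k=6,j=0): S=69.3173, K−S=47.2427, hold=45.8500 ⇒ V=47.2427 exercise | (k=6,j=1): S=87.8801, K−S=28.6799, hold=27.2872 ⇒ V=28.6799 exercise | (k=6,j=2): S=111.4139, K−S=5.1461, hold=9.5844 ⇒ V=9.5844 continue | (k=6,j=3): S=141.2500, K−S=0.0000, hold=1.1516 ⇒ V=1.1516 continue | (k=6,j=4): S=179.0760, K−S=0.0000, hold=0.0000 ⇒ V=0.0000 continue | (k=6,j=5): S=227.0316, K−S=0.0000, hold=0.0000 ⇒ V=0.0000 continue | (k=6,j=6): S=287.8295, K−S=0.0000, hold=0.0000 ⇒ V=0.0000 continue  boundary S*=87.8801
step 5: (k=5,j=0): S=78.0488, K−S=38.5112, hold=37.1185 ⇒ V=38.5112 exercise | (k=5,j=1): S=98.9498, K−S=17.6102, hold=18.5032 ⇒ V=18.5032 continue | (k=5,j=2): S=125.4481, K−S=0.0000, hold=5.1270 ⇒ V=5.1270 continue | (k=5,j=3): S=159.0424, K−S=0.0000, hold=0.5448 ⇒ V=0.5448 continue | (k=5,j=4): S=201.6331, K−S=0.0000, hold=0.0000 ⇒ V=0.0000 continue | (k=5,j=5): S=255.6294, K−S=0.0000, hold=0.0000 ⇒ V=0.0000 continue  boundary S*=78.0488
step 4: (k=4,j=0): S=87.8801, K−S=28.6799, hold=27.7471 ⇒ V=28.6799 exercise | (k=4,j=1): S=111.4139, K−S=5.1461, hold=11.3935 ⇒ V=11.3935 continue | (k=4,j=2): S=141.2500, K−S=0.0000, hold=2.7060 ⇒ V=2.7060 continue | (k=4,j=3): S=179.0760, K−S=0.0000, hold=0.2577 ⇒ V=0.2577 continue | (k=4,j=4): S=227.0316, K−S=0.0000, hold=0.0000 ⇒ V=0.0000 continue  boundary S*=87.8801
step 3: (k=3,j=0): S=98.9498, K−S=17.6102, hold=19.4348 ⇒ V=19.4348 continue | (k=3,j=1): S=125.4481, K−S=0.0000, hold=6.7833 ⇒ V=6.7833 continue | (k=3,j=2): S=159.0424, K−S=0.0000, hold=1.4128 ⇒ V=1.4128 continue | (k=3,j=3): S=201.6331, K−S=0.0000, hold=0.1219 ⇒ V=0.1219 continue  boundary S*=-
step 2: (k=2,j=0): S=111.4139, K−S=5.1461, hold=12.6872 ⇒ V=12.6872 continue | (k=2,j=1): S=141.2500, K−S=0.0000, hold=3.9365 ⇒ V=3.9365 continue | (k=2,j=2): S=179.0760, K−S=0.0000, hold=0.7311 ⇒ V=0.7311 continue  boundary S*=-
step 1: (k=1,j=0): S=125.4481, K−S=0.0000, hold=8.0291 ⇒ V=8.0291 continue | (k=1,j=1): S=159.0424, K−S=0.0000, hold=2.2387 ⇒ V=2.2387 continue  boundary S*=-
step 0: (k=0,j=0): S=141.2500, K−S=0.0000, hold=4.9512 ⇒ V=4.9512 continue  boundary S*=-

price = 4.9512
boundary = - - - - 87.8801 78.0488 87.8801 98.9498
tree:
4.9512
8.0291 2.2387
12.6872 3.9365 0.7311
19.4348 6.7833 1.4128 0.1219
28.6799 11.3935 2.7060 0.2577 0.0000
38.5112 18.5032 5.1270 0.5448 0.0000 0.0000
47.2427 28.6799 9.5844 1.1516 0.0000 0.0000 0.0000
54.9974 38.5112 17.6102 2.4344 0.0000 0.0000 0.0000 0.0000
61.8845 47.2427 28.6799 5.1461 0.0000 0.0000 0.0000 0.0000 0.0000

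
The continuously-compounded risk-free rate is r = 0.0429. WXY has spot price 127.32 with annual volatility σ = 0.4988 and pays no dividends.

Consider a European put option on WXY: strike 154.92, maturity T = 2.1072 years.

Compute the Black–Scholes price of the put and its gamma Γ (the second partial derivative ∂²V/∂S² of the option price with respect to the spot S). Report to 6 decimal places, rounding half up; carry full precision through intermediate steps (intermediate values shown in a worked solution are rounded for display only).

price = 45.490346
Γ = 0.004228

σ√T = 0.4988·√2.1072 = 0.724068
d₁ = (ln(S/K) + (r+σ²/2)T) / (σ√T) = (ln(127.32/154.92) + (0.0429+0.4988²/2)·2.1072) / 0.724068 = (-0.196205 + 0.352536) / 0.724068 = 0.215906
d₂ = d₁ − σ√T = 0.215906 − 0.724068 = -0.508162
e^{−rT} = 0.913567
N(−d₁) = 0.414530,  N(−d₂) = 0.694330
Put price V = K·e^{−rT}·N(−d₂) − S·N(−d₁) = 98.268356 − 52.778010 = 45.490346
φ(d₁) = (1/√(2π))·e^{−d₁²/2} = 0.389751
Γ = φ(d₁) / (S·σ·√T) = 0.004228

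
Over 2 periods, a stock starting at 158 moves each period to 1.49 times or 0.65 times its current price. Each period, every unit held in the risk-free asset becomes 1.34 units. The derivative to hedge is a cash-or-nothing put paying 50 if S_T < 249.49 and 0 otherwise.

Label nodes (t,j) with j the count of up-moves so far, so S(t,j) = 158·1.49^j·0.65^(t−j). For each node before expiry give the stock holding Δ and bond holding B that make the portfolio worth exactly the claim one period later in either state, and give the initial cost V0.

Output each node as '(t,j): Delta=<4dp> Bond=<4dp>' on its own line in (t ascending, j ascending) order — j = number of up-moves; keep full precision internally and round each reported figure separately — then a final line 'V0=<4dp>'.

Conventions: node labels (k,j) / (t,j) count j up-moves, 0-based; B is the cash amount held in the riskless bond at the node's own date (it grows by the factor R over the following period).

Arbitrage-free pricing uses the up-move probability p* = (R−d)/(u−d) = 0.8214, discounting each step at R = 1.34.
At maturity the claim pays: V(2,0)=50.0000, V(2,1)=50.0000, V(2,2)=0.0000
Node (1,0) S=102.7000: V=(p*·50.0000+(1−p*)·50.0000)/1.34=37.3134; Δ=(50.0000−50.0000)/(153.0230−66.7550)=0.0000; B=V−Δ·S=37.3134
Node (1,1) S=235.4200: V=(p*·0.0000+(1−p*)·50.0000)/1.34=6.6631; Δ=(0.0000−50.0000)/(350.7758−153.0230)=-0.2528; B=V−Δ·S=66.1869
Node (0,0) S=158.0000: V=(p*·6.6631+(1−p*)·37.3134)/1.34=9.0570; Δ=(6.6631−37.3134)/(235.4200−102.7000)=-0.2309; B=V−Δ·S=45.5455
As a check, the time-0 holding Δ(0,0)·S0 + B(0,0) comes to 9.0570 — exactly V0.

(0,0): Delta=-0.2309 Bond=45.5455
(1,0): Delta=0.0000 Bond=37.3134
(1,1): Delta=-0.2528 Bond=66.1869
V0=9.0570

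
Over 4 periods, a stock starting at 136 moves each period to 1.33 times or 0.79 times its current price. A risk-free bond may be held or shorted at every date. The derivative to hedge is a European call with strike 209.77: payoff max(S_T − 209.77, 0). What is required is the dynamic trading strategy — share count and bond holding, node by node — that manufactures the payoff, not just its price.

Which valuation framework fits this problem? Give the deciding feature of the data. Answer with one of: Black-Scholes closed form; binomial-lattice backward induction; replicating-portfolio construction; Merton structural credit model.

Key observation: since the answer must list Δ and B at each node of the 1.33/0.79 lattice on 136, the replicating-portfolio method — solving the two-state system at every node — is the one that applies.

framework: replicating-portfolio construction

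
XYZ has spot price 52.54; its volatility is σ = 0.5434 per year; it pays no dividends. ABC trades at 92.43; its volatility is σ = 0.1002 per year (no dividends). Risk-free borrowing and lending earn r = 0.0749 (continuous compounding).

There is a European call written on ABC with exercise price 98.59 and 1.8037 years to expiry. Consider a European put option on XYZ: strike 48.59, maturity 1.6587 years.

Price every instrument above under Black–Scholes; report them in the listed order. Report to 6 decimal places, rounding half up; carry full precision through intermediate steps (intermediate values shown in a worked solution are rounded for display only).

[ABC call K=98.59]
σ√T = 0.1002·√1.8037 = 0.134571
d₁ = (ln(S/K) + (r+σ²/2)T) / (σ√T) = (ln(92.43/98.59) + (0.0749+0.1002²/2)·1.8037) / 0.134571 = (-0.064518 + 0.144152) / 0.134571 = 0.591760
d₂ = d₁ − σ√T = 0.591760 − 0.134571 = 0.457190
e^{−rT} = 0.873631
N(d₁) = 0.722995,  N(d₂) = 0.676233
price = S·N(d₁) − K·e^{−rT}·N(d₂) = 66.826382 − 58.244796 = 8.581586
[XYZ put K=48.59]
σ√T = 0.5434·√1.6587 = 0.699848
d₁ = (ln(S/K) + (r+σ²/2)T) / (σ√T) = (ln(52.54/48.59) + (0.0749+0.5434²/2)·1.6587) / 0.699848 = (0.078157 + 0.369130) / 0.699848 = 0.639121
d₂ = d₁ − σ√T = 0.639121 − 0.699848 = -0.060727
e^{−rT} = 0.883171
N(−d₁) = 0.261372,  N(−d₂) = 0.524212
price = K·e^{−rT}·N(−d₂) − S·N(−d₁) = 22.495640 − 13.732498 = 8.763143

price(ABC call K=98.59) = 8.581586
price(XYZ put K=48.59) = 8.763143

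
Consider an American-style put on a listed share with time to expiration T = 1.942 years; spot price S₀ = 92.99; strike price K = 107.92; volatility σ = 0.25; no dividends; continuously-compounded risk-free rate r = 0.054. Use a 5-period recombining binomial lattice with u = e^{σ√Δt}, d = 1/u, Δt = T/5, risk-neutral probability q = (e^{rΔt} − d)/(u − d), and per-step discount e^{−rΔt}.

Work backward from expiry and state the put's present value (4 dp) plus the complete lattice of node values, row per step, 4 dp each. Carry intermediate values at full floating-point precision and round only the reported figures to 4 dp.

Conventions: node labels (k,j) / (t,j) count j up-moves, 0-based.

Δt=0.38840  u=1.16860  d=0.85573  q=0.52887  discount=0.97924
step 5 (expiry): payoffs max(K−S,0) = 65.2511 49.6505 28.3460 0.0000 0.0000 0.0000
k=4: (k=4,j=0): S=49.8628, K−S=58.0572, hold=55.8173 ⇒ V=58.0572 exercise | (k=4,j=1): S=68.0936, K−S=39.8264, hold=37.5865 ⇒ V=39.8264 exercise | (k=4,j=2): S=92.9900, K−S=14.9300, hold=13.0774 ⇒ V=14.9300 exercise | (k=4,j=3): S=126.9890, K−S=0.0000, hold=0.0000 ⇒ V=0.0000 continue | (k=4,j=4): S=173.4188, K−S=0.0000, hold=0.0000 ⇒ V=0.0000 continue
k=3: (k=3,j=0): S=58.2695, K−S=49.6505, hold=47.4106 ⇒ V=49.6505 exercise | (k=3,j=1): S=79.5740, K−S=28.3460, hold=26.1061 ⇒ V=28.3460 exercise | (k=3,j=2): S=108.6679, K−S=0.0000, hold=6.8880 ⇒ V=6.8880 continue | (k=3,j=3): S=148.3991, K−S=0.0000, hold=0.0000 ⇒ V=0.0000 continue
k=2: (k=2,j=0): S=68.0936, K−S=39.8264, hold=37.5865 ⇒ V=39.8264 exercise | (k=2,j=1): S=92.9900, K−S=14.9300, hold=16.6447 ⇒ V=16.6447 continue | (k=2,j=2): S=126.9890, K−S=0.0000, hold=3.1778 ⇒ V=3.1778 continue
k=1: (k=1,j=0): S=79.5740, K−S=28.3460, hold=26.9941 ⇒ V=28.3460 exercise | (k=1,j=1): S=108.6679, K−S=0.0000, hold=9.3248 ⇒ V=9.3248 continue
k=0: (k=0,j=0): S=92.9900, K−S=14.9300, hold=17.9067 ⇒ V=17.9067 continue

price = 17.9067
tree:
17.9067
28.3460 9.3248
39.8264 16.6447 3.1778
49.6505 28.3460 6.8880 0.0000
58.0572 39.8264 14.9300 0.0000 0.0000
65.2511 49.6505 28.3460 0.0000 0.0000 0.0000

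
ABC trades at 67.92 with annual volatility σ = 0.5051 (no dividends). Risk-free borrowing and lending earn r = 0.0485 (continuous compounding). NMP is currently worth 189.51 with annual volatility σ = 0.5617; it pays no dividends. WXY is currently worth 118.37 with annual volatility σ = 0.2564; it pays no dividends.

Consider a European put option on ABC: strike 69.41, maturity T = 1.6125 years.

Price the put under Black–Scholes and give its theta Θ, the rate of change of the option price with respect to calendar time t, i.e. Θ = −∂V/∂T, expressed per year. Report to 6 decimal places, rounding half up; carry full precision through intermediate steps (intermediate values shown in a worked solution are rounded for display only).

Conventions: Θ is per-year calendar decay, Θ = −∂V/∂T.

price = 14.813209
Θ = -3.114105

σ√T = 0.5051·√1.6125 = 0.641397
d₁ = (ln(S/K) + (r+σ²/2)T) / (σ√T) = (ln(67.92/69.41) + (0.0485+0.5051²/2)·1.6125) / 0.641397 = (-0.021700 + 0.283902) / 0.641397 = 0.408797
d₂ = d₁ − σ√T = 0.408797 − 0.641397 = -0.232601
e^{−rT} = 0.924774
N(−d₁) = 0.341344,  N(−d₂) = 0.591964
Put price V = K·e^{−rT}·N(−d₂) − S·N(−d₁) = 37.997322 − 23.184113 = 14.813209
φ(d₁) = (1/√(2π))·e^{−d₁²/2} = 0.366962
Θ = −S·φ(d₁)·σ/(2√T) + r·K·e^{−rT}·N(−d₂) = −4.956975 + 1.842870 = -3.114105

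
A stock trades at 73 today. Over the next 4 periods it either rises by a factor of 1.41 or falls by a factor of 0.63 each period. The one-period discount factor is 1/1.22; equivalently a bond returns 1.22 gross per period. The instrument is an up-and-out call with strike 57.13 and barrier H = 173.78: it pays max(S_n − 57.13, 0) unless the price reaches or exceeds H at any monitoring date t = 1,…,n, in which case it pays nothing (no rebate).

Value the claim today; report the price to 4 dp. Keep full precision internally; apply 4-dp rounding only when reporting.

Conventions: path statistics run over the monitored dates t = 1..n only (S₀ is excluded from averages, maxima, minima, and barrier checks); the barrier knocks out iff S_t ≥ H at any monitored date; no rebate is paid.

With p* = (R−d)/(u−d) = 0.7564, sum probability × payoff across the paths and divide by R^4.
Enumerate all 2^4 = 16 price paths (U = up ×1.41, D = down ×0.63); each path with k up-moves has probability p*^k·(1−p*)^(4−k).
DDDD: M=45.9900, payoff=0.0000, prob=0.003521
UDDD: M=102.9300, payoff=0.0000, prob=0.010933
DUDD: M=64.8459, payoff=0.0000, prob=0.010933
UUDD: M=145.1313, payoff=0.4726, prob=0.033949
DDUD: M=45.9900, payoff=0.0000, prob=0.010933
UDUD: M=102.9300, payoff=0.4726, prob=0.033949
DUUD: M=91.4327, payoff=0.4726, prob=0.033949
UUUD: M=204.6351, payoff=0.0000, prob=0.105422
DDDU: M=45.9900, payoff=0.0000, prob=0.010933
UDDU: M=102.9300, payoff=0.4726, prob=0.033949
DUDU: M=64.8459, payoff=0.4726, prob=0.033949
UUDU: M=145.1313, payoff=71.7901, prob=0.105422
DDUU: M=57.6026, payoff=0.4726, prob=0.033949
UDUU: M=128.9201, payoff=71.7901, prob=0.105422
DUUU: M=128.9201, payoff=71.7901, prob=0.105422
UUUU: M=288.5355, payoff=0.0000, prob=0.327363
Price = Σ prob·payoff / R^4 = 22.801047 / 2.215335 = 10.2924

price = 10.2924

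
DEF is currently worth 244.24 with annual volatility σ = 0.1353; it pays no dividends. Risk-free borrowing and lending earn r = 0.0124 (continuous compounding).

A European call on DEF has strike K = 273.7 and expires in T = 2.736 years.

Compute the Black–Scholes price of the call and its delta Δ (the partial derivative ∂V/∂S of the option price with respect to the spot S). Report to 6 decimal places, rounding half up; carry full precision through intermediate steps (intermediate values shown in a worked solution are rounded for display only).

price = 13.925986
Δ = 0.403087

σ√T = 0.1353·√2.736 = 0.223798
d₁ = (ln(S/K) + (r+σ²/2)T) / (σ√T) = (ln(244.24/273.7) + (0.0124+0.1353²/2)·2.736) / 0.223798 = (-0.113881 + 0.058969) / 0.223798 = -0.245365
d₂ = d₁ − σ√T = -0.245365 − 0.223798 = -0.469163
e^{−rT} = 0.966643
N(d₁) = 0.403087,  N(d₂) = 0.319477
Call price V = S·N(d₁) − K·e^{−rT}·N(d₂) = 98.449954 − 84.523968 = 13.925986
Δ = N(d₁) = 0.403087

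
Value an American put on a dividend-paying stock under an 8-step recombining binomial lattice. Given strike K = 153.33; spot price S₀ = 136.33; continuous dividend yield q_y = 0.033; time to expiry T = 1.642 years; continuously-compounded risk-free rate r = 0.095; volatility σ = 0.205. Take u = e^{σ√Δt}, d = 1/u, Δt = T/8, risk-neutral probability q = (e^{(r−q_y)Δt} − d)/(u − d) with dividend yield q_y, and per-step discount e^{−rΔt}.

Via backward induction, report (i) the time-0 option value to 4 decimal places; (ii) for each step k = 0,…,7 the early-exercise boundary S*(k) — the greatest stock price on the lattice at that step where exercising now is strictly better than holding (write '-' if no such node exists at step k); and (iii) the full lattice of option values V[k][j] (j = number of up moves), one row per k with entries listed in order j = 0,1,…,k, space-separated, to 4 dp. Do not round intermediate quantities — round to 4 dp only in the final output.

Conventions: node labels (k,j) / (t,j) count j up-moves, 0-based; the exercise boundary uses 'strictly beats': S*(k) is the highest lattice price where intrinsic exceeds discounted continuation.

price = 19.1749
boundary = - 124.2386 113.2197 124.2386 113.2197 124.2386 113.2197 124.2386
tree:
19.1749
29.0914 11.6095
40.1103 18.6793 6.1415
50.1520 29.0914 10.6834 2.5811
59.3031 40.1103 17.9862 4.9879 0.6701
67.6425 50.1520 29.0914 9.3881 1.5039 0.0000
75.2423 59.3031 40.1103 17.0159 3.3752 0.0000 0.0000
82.1680 67.6425 50.1520 29.0914 7.5749 0.0000 0.0000 0.0000
88.4795 75.2423 59.3031 40.1103 17.0000 0.0000 0.0000 0.0000 0.0000

Δt=0.20525, u=1.09732, d=0.91131, q=0.54565, disc=e^(-rΔt)=0.98069
k=8 terminal: V=max(K-S,0) → 88.4795 75.2423 59.3031 40.1103 17.0000 0.0000 0.0000 0.0000 0.0000
k=7: j=0 S=71.1620 intr=82.1680 cont=79.6876 V=82.1680[EX]; j=1 S=85.6875 intr=67.6425 cont=65.2601 V=67.6425[EX]; j=2 S=103.1780 intr=50.1520 cont=47.8877 V=50.1520[EX]; j=3 S=124.2386 intr=29.0914 cont=26.9692 V=29.0914[EX]; j=4 S=149.5981 intr=3.7319 cont=7.5749 V=7.5749[hold]; j=5 S=180.1340 intr=0.0000 cont=0.0000 V=0.0000[hold]; j=6 S=216.9029 intr=0.0000 cont=0.0000 V=0.0000[hold]; j=7 S=261.1770 intr=0.0000 cont=0.0000 V=0.0000[hold]  S*(7)=124.2386
k=6: j=0 S=78.0877 intr=75.2423 cont=72.8086 V=75.2423[EX]; j=1 S=94.0269 intr=59.3031 cont=56.9770 V=59.3031[EX]; j=2 S=113.2197 intr=40.1103 cont=37.9138 V=40.1103[EX]; j=3 S=136.3300 intr=17.0000 cont=17.0159 V=17.0159[hold]; j=4 S=164.1576 intr=0.0000 cont=3.3752 V=3.3752[hold]; j=5 S=197.6654 intr=0.0000 cont=0.0000 V=0.0000[hold]; j=6 S=238.0127 intr=0.0000 cont=0.0000 V=0.0000[hold]  S*(6)=113.2197
k=5: j=0 S=85.6875 intr=67.6425 cont=65.2601 V=67.6425[EX]; j=1 S=103.1780 intr=50.1520 cont=47.8877 V=50.1520[EX]; j=2 S=124.2386 intr=29.0914 cont=26.9778 V=29.0914[EX]; j=3 S=149.5981 intr=3.7319 cont=9.3881 V=9.3881[hold]; j=4 S=180.1340 intr=0.0000 cont=1.5039 V=1.5039[hold]; j=5 S=216.9029 intr=0.0000 cont=0.0000 V=0.0000[hold]  S*(5)=124.2386
k=4: j=0 S=94.0269 intr=59.3031 cont=56.9770 V=59.3031[EX]; j=1 S=113.2197 intr=40.1103 cont=37.9138 V=40.1103[EX]; j=2 S=136.3300 intr=17.0000 cont=17.9862 V=17.9862[hold]; j=3 S=164.1576 intr=0.0000 cont=4.9879 V=4.9879[hold]; j=4 S=197.6654 intr=0.0000 cont=0.6701 V=0.6701[hold]  S*(4)=113.2197
k=3: j=0 S=103.1780 intr=50.1520 cont=47.8877 V=50.1520[EX]; j=1 S=124.2386 intr=29.0914 cont=27.4970 V=29.0914[EX]; j=2 S=149.5981 intr=3.7319 cont=10.6834 V=10.6834[hold]; j=3 S=180.1340 intr=0.0000 cont=2.5811 V=2.5811[hold]  S*(3)=124.2386
k=2: j=0 S=113.2197 intr=40.1103 cont=37.9138 V=40.1103[EX]; j=1 S=136.3300 intr=17.0000 cont=18.6793 V=18.6793[hold]; j=2 S=164.1576 intr=0.0000 cont=6.1415 V=6.1415[hold]  S*(2)=113.2197
k=1: j=0 S=124.2386 intr=29.0914 cont=27.8679 V=29.0914[EX]; j=1 S=149.5981 intr=3.7319 cont=11.6095 V=11.6095[hold]  S*(1)=124.2386
k=0: j=0 S=136.3300 intr=17.0000 cont=19.1749 V=19.1749[hold]  S*(0)=-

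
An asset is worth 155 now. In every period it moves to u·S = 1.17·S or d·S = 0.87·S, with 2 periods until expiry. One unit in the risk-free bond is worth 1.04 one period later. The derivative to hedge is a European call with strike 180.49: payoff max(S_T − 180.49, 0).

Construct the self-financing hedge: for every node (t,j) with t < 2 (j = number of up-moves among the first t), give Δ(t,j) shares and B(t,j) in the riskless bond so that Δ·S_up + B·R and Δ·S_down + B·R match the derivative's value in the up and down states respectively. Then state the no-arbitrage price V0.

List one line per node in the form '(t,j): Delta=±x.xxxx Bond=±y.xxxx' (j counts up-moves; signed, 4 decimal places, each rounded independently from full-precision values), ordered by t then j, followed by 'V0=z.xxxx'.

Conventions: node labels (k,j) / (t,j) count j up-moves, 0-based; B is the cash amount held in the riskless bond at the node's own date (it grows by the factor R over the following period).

(0,0): Delta=0.3713 Bond=-48.1476
(1,0): Delta=0.0000 Bond=0.0000
(1,1): Delta=0.5825 Bond=-88.3650
V0=9.4081

The replicating-portfolio and risk-neutral prices coincide; use p* = (1.04−0.87)/(1.17−0.87) = 0.5667 for the latter.
Terminal payoffs: V(2,0)=0.0000, V(2,1)=0.0000, V(2,2)=31.6895
Node (1,0) S=134.8500: V=(p*·0.0000+(1−p*)·0.0000)/1.04=0.0000; Δ=(0.0000−0.0000)/(157.7745−117.3195)=0.0000; B=V−Δ·S=0.0000
Node (1,1) S=181.3500: V=(p*·31.6895+(1−p*)·0.0000)/1.04=17.2667; Δ=(31.6895−0.0000)/(212.1795−157.7745)=0.5825; B=V−Δ·S=-88.3650
Node (0,0) S=155.0000: V=(p*·17.2667+(1−p*)·0.0000)/1.04=9.4081; Δ=(17.2667−0.0000)/(181.3500−134.8500)=0.3713; B=V−Δ·S=-48.1476
As a check, the time-0 holding Δ(0,0)·S0 + B(0,0) comes to 9.4081 — exactly V0.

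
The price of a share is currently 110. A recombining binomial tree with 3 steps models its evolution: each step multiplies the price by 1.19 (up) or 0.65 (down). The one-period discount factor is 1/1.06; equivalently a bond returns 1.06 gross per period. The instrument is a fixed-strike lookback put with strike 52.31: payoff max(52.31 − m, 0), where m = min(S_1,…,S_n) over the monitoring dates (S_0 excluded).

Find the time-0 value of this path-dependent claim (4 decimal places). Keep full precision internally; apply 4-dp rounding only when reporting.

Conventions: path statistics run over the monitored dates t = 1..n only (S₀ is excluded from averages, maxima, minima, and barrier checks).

price = 0.4745

No-arbitrage gives p* = (R−d)/(u−d) = 0.7593: enumerate every path, weight its payoff by its p*-probability, and discount by R^3.
Enumerate all 2^3 = 8 price paths (U = up ×1.19, D = down ×0.65); each path with k up-moves has probability p*^k·(1−p*)^(3−k).
DDD: m=30.2087, payoff=22.1013, prob=0.013952
UDD: m=55.3053, payoff=0.0000, prob=0.044004
DUD: m=55.3053, payoff=0.0000, prob=0.044004
UUD: m=101.2511, payoff=0.0000, prob=0.138781
DDU: m=46.4750, payoff=5.8350, prob=0.044004
UDU: m=85.0850, payoff=0.0000, prob=0.138781
DUU: m=71.5000, payoff=0.0000, prob=0.138781
UUU: m=130.9000, payoff=0.0000, prob=0.437694
Price = Σ prob·payoff / R^3 = 0.565127 / 1.191016 = 0.4745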